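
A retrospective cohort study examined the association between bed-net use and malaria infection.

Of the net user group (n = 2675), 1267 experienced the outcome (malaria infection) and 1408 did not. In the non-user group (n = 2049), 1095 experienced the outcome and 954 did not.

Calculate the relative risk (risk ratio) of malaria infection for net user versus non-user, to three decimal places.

0.886

From the description: a = 1267, b = 1408, c = 1095, d = 954.
Risk in exposed = 1267/2675 = 0.47364; risk in unexposed = 1095/2049 = 0.53441.
RR = 0.47364 / 0.53441 = 0.88630
The risk is 11% lower among the exposed than among the unexposed.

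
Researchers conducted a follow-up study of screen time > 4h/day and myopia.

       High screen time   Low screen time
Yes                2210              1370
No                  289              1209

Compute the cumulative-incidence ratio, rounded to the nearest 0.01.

1.66

Reading the table with exposure as columns: a = 2210 (High screen time, case), b = 289 (High screen time, non-case), c = 1370 (Low screen time, case), d = 1209.
Risk in exposed = 2210/2499 = 0.88435; risk in unexposed = 1370/2579 = 0.53121.
RR = 0.88435 / 0.53121 = 1.66478
The risk among the exposed is 1.66 times that among the unexposed.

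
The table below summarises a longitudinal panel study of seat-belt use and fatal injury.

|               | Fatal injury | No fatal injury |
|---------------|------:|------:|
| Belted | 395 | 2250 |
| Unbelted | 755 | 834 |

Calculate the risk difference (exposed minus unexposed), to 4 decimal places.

Cells: a = 395, b = 2250, c = 755, d = 834.
Risk in exposed = 395/2645 = 0.149338; risk in unexposed = 755/1589 = 0.475142.
Risk difference = 0.149338 − 0.475142 = -0.325803

-0.3258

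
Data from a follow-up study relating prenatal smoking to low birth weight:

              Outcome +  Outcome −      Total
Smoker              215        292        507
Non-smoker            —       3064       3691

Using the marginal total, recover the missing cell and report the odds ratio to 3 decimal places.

The missing cell is in the unexposed row: 3691 − 3064 = 627.
So a = 215, b = 292, c = 627, d = 3064.
OR = (a·d)/(b·c) = (215 × 3064) / (292 × 627) = 658760 / 183084 = 3.59813

3.598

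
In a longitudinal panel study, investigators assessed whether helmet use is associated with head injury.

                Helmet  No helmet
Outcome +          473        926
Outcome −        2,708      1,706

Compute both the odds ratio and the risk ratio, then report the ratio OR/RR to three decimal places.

0.761

Reading the table with exposure as columns: a = 473 (Helmet, case), b = 2708 (Helmet, non-case), c = 926 (No helmet, case), d = 1706.
OR = (473·1706)/(2708·926) = 806938/2507608 = 0.32180
Risk in exposed = 473/3181 = 0.14870; risk in unexposed = 926/2632 = 0.35182; RR = 0.42264
OR/RR = 0.32180 / 0.42264 = 0.76139
The outcome is not rare, so the OR lies further from 1 than the RR.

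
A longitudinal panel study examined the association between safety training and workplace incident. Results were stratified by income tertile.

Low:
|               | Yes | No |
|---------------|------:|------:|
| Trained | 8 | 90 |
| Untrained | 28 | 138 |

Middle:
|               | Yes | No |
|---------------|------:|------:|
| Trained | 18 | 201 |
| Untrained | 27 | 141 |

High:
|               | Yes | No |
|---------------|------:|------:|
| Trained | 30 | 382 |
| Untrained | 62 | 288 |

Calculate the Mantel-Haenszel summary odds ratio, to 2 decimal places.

OR_MH = Σ(aᵢdᵢ/nᵢ) / Σ(bᵢcᵢ/nᵢ), where nᵢ is the stratum total.
Stratum 1 (Low): n = 264; a·d/n = 8·138/264 = 4.1818; b·c/n = 90·28/264 = 9.5455
Stratum 2 (Middle): n = 387; a·d/n = 18·141/387 = 6.5581; b·c/n = 201·27/387 = 14.0233
Stratum 3 (High): n = 762; a·d/n = 30·288/762 = 11.3386; b·c/n = 382·62/762 = 31.0814
OR_MH = (4.1818 + 6.5581 + 11.3386) / (9.5455 + 14.0233 + 31.0814) = 22.0785 / 54.6501 = 0.40400

0.40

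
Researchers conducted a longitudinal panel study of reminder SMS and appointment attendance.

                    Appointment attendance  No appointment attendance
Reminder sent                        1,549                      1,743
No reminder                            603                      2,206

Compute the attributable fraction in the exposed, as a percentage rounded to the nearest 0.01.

54.38

Cells: a = 1549, b = 1743, c = 603, d = 2206.
Risk in exposed = 1549/3292 = 0.47053; risk in unexposed = 603/2809 = 0.21467.
RR = 0.47053/0.21467 = 2.19193
AR% = (RR − 1)/RR × 100 = (2.19193 − 1)/2.19193 × 100 = 54.3780%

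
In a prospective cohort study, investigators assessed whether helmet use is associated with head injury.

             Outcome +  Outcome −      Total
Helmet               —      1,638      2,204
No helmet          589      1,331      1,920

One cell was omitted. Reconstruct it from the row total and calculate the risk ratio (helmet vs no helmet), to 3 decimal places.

The missing cell is in the exposed row: 2204 − 1638 = 566.
So a = 566, b = 1638, c = 589, d = 1331.
RR = [a/(a+b)] / [c/(c+d)] = (566/2204) / (589/1920) = 0.25681/0.30677 = 0.83713

0.837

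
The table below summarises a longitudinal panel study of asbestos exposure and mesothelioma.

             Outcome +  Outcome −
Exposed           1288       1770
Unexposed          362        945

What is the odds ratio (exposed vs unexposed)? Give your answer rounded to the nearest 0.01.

1.90

Cells: a = 1288, b = 1770, c = 362, d = 945.
OR = (a·d)/(b·c) = (1288 × 945) / (1770 × 362) = 1217160 / 640740 = 1.89962
The odds of mesothelioma are about 1.90 times as high in the exposed group.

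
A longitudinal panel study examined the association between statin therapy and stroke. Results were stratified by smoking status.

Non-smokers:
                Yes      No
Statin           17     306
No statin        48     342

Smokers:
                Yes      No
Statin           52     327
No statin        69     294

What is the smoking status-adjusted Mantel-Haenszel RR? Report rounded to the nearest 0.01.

RR_MH = Σ(aᵢ·n₀ᵢ/nᵢ) / Σ(cᵢ·n₁ᵢ/nᵢ), with n₁ᵢ = aᵢ+bᵢ (exposed), n₀ᵢ = cᵢ+dᵢ (unexposed), nᵢ = n₁ᵢ+n₀ᵢ.
Stratum 1 (Non-smokers): n₁ = 323, n₀ = 390, n = 713; a·n₀/n = 17·390/713 = 9.2987; c·n₁/n = 48·323/713 = 21.7447
Stratum 2 (Smokers): n₁ = 379, n₀ = 363, n = 742; a·n₀/n = 52·363/742 = 25.4394; c·n₁/n = 69·379/742 = 35.2439
RR_MH = (9.2987 + 25.4394) / (21.7447 + 35.2439) = 34.7381 / 56.9887 = 0.60956

0.61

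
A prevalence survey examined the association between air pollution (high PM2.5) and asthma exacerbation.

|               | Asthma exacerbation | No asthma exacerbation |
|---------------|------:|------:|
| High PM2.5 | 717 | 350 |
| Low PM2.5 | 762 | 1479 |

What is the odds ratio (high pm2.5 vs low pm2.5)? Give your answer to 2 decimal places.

Cells: a = 717, b = 350, c = 762, d = 1479.
OR = (a·d)/(b·c) = (717 × 1479) / (350 × 762) = 1060443 / 266700 = 3.97616
The odds of asthma exacerbation are about 3.98 times as high in the high pm2.5 group.

3.98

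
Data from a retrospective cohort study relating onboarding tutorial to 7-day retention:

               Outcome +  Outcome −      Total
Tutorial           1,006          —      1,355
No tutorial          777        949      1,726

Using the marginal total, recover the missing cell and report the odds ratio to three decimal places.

3.521

The missing cell is in the exposed row: 1355 − 1006 = 349.
So a = 1006, b = 349, c = 777, d = 949.
OR = (a·d)/(b·c) = (1006 × 949) / (349 × 777) = 954694 / 271173 = 3.52061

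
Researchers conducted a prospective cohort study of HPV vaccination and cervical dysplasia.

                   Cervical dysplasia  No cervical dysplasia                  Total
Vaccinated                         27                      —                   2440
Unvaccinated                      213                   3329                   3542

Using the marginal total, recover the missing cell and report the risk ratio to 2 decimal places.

The missing cell is in the exposed row: 2440 − 27 = 2413.
So a = 27, b = 2413, c = 213, d = 3329.
RR = [a/(a+b)] / [c/(c+d)] = (27/2440) / (213/3542) = 0.01107/0.06014 = 0.18401

0.18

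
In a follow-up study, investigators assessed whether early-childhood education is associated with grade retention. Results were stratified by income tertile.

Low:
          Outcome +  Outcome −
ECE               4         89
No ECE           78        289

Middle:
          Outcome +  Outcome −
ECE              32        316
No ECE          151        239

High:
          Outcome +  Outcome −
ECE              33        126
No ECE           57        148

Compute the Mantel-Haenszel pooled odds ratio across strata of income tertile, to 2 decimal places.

OR_MH = Σ(aᵢdᵢ/nᵢ) / Σ(bᵢcᵢ/nᵢ), where nᵢ is the stratum total.
Stratum 1 (Low): n = 460; a·d/n = 4·289/460 = 2.5130; b·c/n = 89·78/460 = 15.0913
Stratum 2 (Middle): n = 738; a·d/n = 32·239/738 = 10.3631; b·c/n = 316·151/738 = 64.6558
Stratum 3 (High): n = 364; a·d/n = 33·148/364 = 13.4176; b·c/n = 126·57/364 = 19.7308
OR_MH = (2.5130 + 10.3631 + 13.4176) / (15.0913 + 64.6558 + 19.7308) = 26.2938 / 99.4779 = 0.26432

0.26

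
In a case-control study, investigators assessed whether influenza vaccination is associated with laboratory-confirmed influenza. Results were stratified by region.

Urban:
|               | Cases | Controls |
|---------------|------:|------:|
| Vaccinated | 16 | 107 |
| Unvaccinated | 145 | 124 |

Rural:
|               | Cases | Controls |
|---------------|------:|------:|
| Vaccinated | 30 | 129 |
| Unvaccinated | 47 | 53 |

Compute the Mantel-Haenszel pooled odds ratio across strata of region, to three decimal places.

OR_MH = Σ(aᵢdᵢ/nᵢ) / Σ(bᵢcᵢ/nᵢ), where nᵢ is the stratum total.
Stratum 1 (Urban): n = 392; a·d/n = 16·124/392 = 5.0612; b·c/n = 107·145/392 = 39.5791
Stratum 2 (Rural): n = 259; a·d/n = 30·53/259 = 6.1390; b·c/n = 129·47/259 = 23.4093
OR_MH = (5.0612 + 6.1390) / (39.5791 + 23.4093) = 11.2002 / 62.9883 = 0.17781

0.178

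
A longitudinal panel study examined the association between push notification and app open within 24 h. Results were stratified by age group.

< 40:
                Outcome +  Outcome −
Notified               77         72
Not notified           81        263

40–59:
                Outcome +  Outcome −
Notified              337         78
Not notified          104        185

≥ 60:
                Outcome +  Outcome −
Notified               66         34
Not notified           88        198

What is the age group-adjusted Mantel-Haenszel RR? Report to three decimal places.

RR_MH = Σ(aᵢ·n₀ᵢ/nᵢ) / Σ(cᵢ·n₁ᵢ/nᵢ), with n₁ᵢ = aᵢ+bᵢ (exposed), n₀ᵢ = cᵢ+dᵢ (unexposed), nᵢ = n₁ᵢ+n₀ᵢ.
Stratum 1 (< 40): n₁ = 149, n₀ = 344, n = 493; a·n₀/n = 77·344/493 = 53.7282; c·n₁/n = 81·149/493 = 24.4807
Stratum 2 (40–59): n₁ = 415, n₀ = 289, n = 704; a·n₀/n = 337·289/704 = 138.3423; c·n₁/n = 104·415/704 = 61.3068
Stratum 3 (≥ 60): n₁ = 100, n₀ = 286, n = 386; a·n₀/n = 66·286/386 = 48.9016; c·n₁/n = 88·100/386 = 22.7979
RR_MH = (53.7282 + 138.3423 + 48.9016) / (24.4807 + 61.3068 + 22.7979) = 240.9721 / 108.5855 = 2.21919

2.219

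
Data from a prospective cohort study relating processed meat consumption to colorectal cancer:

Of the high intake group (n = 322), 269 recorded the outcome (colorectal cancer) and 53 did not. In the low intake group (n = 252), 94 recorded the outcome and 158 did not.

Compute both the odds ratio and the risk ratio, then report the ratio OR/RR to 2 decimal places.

From the description: a = 269, b = 53, c = 94, d = 158.
OR = (269·158)/(53·94) = 42502/4982 = 8.53111
Risk in exposed = 269/322 = 0.83540; risk in unexposed = 94/252 = 0.37302; RR = 2.23959
OR/RR = 8.53111 / 2.23959 = 3.80922
The outcome is not rare, so the OR lies further from 1 than the RR.

3.81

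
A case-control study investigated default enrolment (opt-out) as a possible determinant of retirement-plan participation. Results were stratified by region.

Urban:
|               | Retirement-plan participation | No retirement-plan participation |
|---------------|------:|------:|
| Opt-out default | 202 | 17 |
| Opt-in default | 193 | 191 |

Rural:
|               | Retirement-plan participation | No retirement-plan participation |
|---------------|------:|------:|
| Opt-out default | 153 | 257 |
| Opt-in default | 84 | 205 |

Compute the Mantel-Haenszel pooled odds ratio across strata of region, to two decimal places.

3.00

OR_MH = Σ(aᵢdᵢ/nᵢ) / Σ(bᵢcᵢ/nᵢ), where nᵢ is the stratum total.
Stratum 1 (Urban): n = 603; a·d/n = 202·191/603 = 63.9834; b·c/n = 17·193/603 = 5.4411
Stratum 2 (Rural): n = 699; a·d/n = 153·205/699 = 44.8712; b·c/n = 257·84/699 = 30.8841
OR_MH = (63.9834 + 44.8712) / (5.4411 + 30.8841) = 108.8547 / 36.3252 = 2.99667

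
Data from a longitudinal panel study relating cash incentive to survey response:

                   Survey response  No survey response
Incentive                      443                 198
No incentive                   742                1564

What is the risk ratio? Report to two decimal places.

2.15

Cells: a = 443, b = 198, c = 742, d = 1564.
Risk in exposed = 443/641 = 0.69111; risk in unexposed = 742/2306 = 0.32177.
RR = 0.69111 / 0.32177 = 2.14784
The risk among the exposed is 2.15 times that among the unexposed.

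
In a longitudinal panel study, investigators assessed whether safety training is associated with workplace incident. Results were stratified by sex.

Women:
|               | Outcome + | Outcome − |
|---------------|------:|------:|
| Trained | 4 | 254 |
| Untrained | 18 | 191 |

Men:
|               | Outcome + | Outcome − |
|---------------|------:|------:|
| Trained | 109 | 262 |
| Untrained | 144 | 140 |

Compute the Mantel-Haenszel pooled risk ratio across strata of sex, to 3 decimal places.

RR_MH = Σ(aᵢ·n₀ᵢ/nᵢ) / Σ(cᵢ·n₁ᵢ/nᵢ), with n₁ᵢ = aᵢ+bᵢ (exposed), n₀ᵢ = cᵢ+dᵢ (unexposed), nᵢ = n₁ᵢ+n₀ᵢ.
Stratum 1 (Women): n₁ = 258, n₀ = 209, n = 467; a·n₀/n = 4·209/467 = 1.7901; c·n₁/n = 18·258/467 = 9.9443
Stratum 2 (Men): n₁ = 371, n₀ = 284, n = 655; a·n₀/n = 109·284/655 = 47.2611; c·n₁/n = 144·371/655 = 81.5634
RR_MH = (1.7901 + 47.2611) / (9.9443 + 81.5634) = 49.0512 / 91.5077 = 0.53603

0.536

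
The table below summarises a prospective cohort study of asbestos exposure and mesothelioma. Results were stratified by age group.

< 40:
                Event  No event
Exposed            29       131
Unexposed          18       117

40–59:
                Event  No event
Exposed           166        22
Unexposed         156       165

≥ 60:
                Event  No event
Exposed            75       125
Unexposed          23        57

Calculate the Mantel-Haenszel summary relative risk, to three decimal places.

RR_MH = Σ(aᵢ·n₀ᵢ/nᵢ) / Σ(cᵢ·n₁ᵢ/nᵢ), with n₁ᵢ = aᵢ+bᵢ (exposed), n₀ᵢ = cᵢ+dᵢ (unexposed), nᵢ = n₁ᵢ+n₀ᵢ.
Stratum 1 (< 40): n₁ = 160, n₀ = 135, n = 295; a·n₀/n = 29·135/295 = 13.2712; c·n₁/n = 18·160/295 = 9.7627
Stratum 2 (40–59): n₁ = 188, n₀ = 321, n = 509; a·n₀/n = 166·321/509 = 104.6876; c·n₁/n = 156·188/509 = 57.6189
Stratum 3 (≥ 60): n₁ = 200, n₀ = 80, n = 280; a·n₀/n = 75·80/280 = 21.4286; c·n₁/n = 23·200/280 = 16.4286
RR_MH = (13.2712 + 104.6876 + 21.4286) / (9.7627 + 57.6189 + 16.4286) = 139.3874 / 83.8101 = 1.66313

1.663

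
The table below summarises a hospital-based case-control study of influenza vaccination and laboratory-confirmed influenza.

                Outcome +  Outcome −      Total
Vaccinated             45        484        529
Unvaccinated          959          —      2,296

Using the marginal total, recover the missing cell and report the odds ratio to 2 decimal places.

The missing cell is in the unexposed row: 2296 − 959 = 1337.
So a = 45, b = 484, c = 959, d = 1337.
OR = (a·d)/(b·c) = (45 × 1337) / (484 × 959) = 60165 / 464156 = 0.12962

0.13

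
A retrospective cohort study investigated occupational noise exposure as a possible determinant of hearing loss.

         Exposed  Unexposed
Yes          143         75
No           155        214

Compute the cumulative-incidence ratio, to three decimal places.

Reading the table with exposure as columns: a = 143 (Exposed, case), b = 155 (Exposed, non-case), c = 75 (Unexposed, case), d = 214.
Risk in exposed = 143/298 = 0.47987; risk in unexposed = 75/289 = 0.25952.
RR = 0.47987 / 0.25952 = 1.84908
The risk among the exposed is 1.85 times that among the unexposed.

1.849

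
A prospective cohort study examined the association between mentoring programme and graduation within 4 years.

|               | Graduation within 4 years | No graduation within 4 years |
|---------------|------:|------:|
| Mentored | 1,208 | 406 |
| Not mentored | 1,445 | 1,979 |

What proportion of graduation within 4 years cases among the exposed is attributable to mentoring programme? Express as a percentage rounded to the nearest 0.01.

Cells: a = 1208, b = 406, c = 1445, d = 1979.
Risk in exposed = 1208/1614 = 0.74845; risk in unexposed = 1445/3424 = 0.42202.
RR = 0.74845/0.42202 = 1.77349
AR% = (RR − 1)/RR × 100 = (1.77349 − 1)/1.77349 × 100 = 43.6141%

43.61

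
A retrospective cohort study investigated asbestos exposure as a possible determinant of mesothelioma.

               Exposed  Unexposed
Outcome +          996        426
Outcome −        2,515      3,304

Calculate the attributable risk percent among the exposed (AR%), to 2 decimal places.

Reading the table with exposure as columns: a = 996 (Exposed, case), b = 2515 (Exposed, non-case), c = 426 (Unexposed, case), d = 3304.
Risk in exposed = 996/3511 = 0.28368; risk in unexposed = 426/3730 = 0.11421.
RR = 0.28368/0.11421 = 2.48386
AR% = (RR − 1)/RR × 100 = (2.48386 − 1)/2.48386 × 100 = 59.7401%

59.74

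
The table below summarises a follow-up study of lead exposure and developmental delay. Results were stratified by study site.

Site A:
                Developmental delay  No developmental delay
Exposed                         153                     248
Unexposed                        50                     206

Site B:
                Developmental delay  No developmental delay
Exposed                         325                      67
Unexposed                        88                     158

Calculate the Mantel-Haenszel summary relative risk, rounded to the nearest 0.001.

2.186

RR_MH = Σ(aᵢ·n₀ᵢ/nᵢ) / Σ(cᵢ·n₁ᵢ/nᵢ), with n₁ᵢ = aᵢ+bᵢ (exposed), n₀ᵢ = cᵢ+dᵢ (unexposed), nᵢ = n₁ᵢ+n₀ᵢ.
Stratum 1 (Site A): n₁ = 401, n₀ = 256, n = 657; a·n₀/n = 153·256/657 = 59.6164; c·n₁/n = 50·401/657 = 30.5175
Stratum 2 (Site B): n₁ = 392, n₀ = 246, n = 638; a·n₀/n = 325·246/638 = 125.3135; c·n₁/n = 88·392/638 = 54.0690
RR_MH = (59.6164 + 125.3135) / (30.5175 + 54.0690) = 184.9299 / 84.5865 = 2.18628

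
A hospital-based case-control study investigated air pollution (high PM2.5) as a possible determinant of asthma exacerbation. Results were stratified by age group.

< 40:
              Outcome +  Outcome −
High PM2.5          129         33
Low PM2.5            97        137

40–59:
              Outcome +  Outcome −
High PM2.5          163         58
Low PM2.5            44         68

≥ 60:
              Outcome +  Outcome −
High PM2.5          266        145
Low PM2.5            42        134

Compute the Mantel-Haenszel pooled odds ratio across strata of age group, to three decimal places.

OR_MH = Σ(aᵢdᵢ/nᵢ) / Σ(bᵢcᵢ/nᵢ), where nᵢ is the stratum total.
Stratum 1 (< 40): n = 396; a·d/n = 129·137/396 = 44.6288; b·c/n = 33·97/396 = 8.0833
Stratum 2 (40–59): n = 333; a·d/n = 163·68/333 = 33.2853; b·c/n = 58·44/333 = 7.6637
Stratum 3 (≥ 60): n = 587; a·d/n = 266·134/587 = 60.7223; b·c/n = 145·42/587 = 10.3748
OR_MH = (44.6288 + 33.2853 + 60.7223) / (8.0833 + 7.6637 + 10.3748) = 138.6364 / 26.1218 = 5.30731

5.307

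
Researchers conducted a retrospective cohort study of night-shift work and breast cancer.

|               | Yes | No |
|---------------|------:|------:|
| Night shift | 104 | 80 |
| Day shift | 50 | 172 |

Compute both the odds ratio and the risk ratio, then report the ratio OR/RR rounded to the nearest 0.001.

Cells: a = 104, b = 80, c = 50, d = 172.
OR = (104·172)/(80·50) = 17888/4000 = 4.47200
Risk in exposed = 104/184 = 0.56522; risk in unexposed = 50/222 = 0.22523; RR = 2.50957
OR/RR = 4.47200 / 2.50957 = 1.78198
The outcome is not rare, so the OR lies further from 1 than the RR.

1.782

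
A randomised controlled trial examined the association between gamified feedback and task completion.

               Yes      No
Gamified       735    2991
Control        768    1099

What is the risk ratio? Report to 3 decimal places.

Cells: a = 735, b = 2991, c = 768, d = 1099.
Risk in exposed = 735/3726 = 0.19726; risk in unexposed = 768/1867 = 0.41136.
RR = 0.19726 / 0.41136 = 0.47954
The risk is 52% lower among the exposed than among the unexposed.

0.480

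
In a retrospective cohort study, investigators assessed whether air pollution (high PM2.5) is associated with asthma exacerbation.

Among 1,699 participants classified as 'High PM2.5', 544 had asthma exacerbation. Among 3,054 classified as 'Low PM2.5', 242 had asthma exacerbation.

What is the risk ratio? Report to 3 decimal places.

4.041

From the description: a = 544, b = 1155, c = 242, d = 2812.
Risk in exposed = 544/1699 = 0.32019; risk in unexposed = 242/3054 = 0.07924.
RR = 0.32019 / 0.07924 = 4.04072
The risk among the exposed is 4.04 times that among the unexposed.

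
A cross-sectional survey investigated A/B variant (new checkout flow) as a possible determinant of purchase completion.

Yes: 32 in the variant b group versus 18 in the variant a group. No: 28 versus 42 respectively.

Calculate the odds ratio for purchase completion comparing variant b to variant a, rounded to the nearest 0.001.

2.667

From the description: a = 32, b = 28, c = 18, d = 42.
OR = (a·d)/(b·c) = (32 × 42) / (28 × 18) = 1344 / 504 = 2.66667
The odds of purchase completion are about 2.67 times as high in the variant b group.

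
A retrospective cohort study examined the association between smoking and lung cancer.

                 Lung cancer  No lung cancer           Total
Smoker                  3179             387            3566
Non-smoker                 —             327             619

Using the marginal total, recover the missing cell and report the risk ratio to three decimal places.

1.890

The missing cell is in the unexposed row: 619 − 327 = 292.
So a = 3179, b = 387, c = 292, d = 327.
RR = [a/(a+b)] / [c/(c+d)] = (3179/3566) / (292/619) = 0.89148/0.47173 = 1.88980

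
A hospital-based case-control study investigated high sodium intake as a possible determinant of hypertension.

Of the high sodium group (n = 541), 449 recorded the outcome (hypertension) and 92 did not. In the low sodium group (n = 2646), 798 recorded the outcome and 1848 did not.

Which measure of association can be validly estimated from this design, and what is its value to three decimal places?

From the description: a = 449, b = 92, c = 798, d = 1848.
This is a hospital-based case-control study: participants were sampled on outcome status, so risks in the source population cannot be estimated directly — relative risk is not valid here. The odds ratio is the appropriate measure.
OR = (a·d)/(b·c) = (449 × 1848) / (92 × 798) = 829752 / 73416 = 11.30206

11.302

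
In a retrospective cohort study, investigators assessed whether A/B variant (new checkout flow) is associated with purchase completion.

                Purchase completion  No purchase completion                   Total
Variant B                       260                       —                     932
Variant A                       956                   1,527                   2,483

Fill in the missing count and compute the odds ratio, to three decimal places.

The missing cell is in the exposed row: 932 − 260 = 672.
So a = 260, b = 672, c = 956, d = 1527.
OR = (a·d)/(b·c) = (260 × 1527) / (672 × 956) = 397020 / 642432 = 0.61800

0.618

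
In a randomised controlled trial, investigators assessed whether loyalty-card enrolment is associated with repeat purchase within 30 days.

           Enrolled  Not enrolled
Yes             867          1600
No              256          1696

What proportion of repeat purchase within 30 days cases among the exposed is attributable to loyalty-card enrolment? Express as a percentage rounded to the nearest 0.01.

Reading the table with exposure as columns: a = 867 (Enrolled, case), b = 256 (Enrolled, non-case), c = 1600 (Not enrolled, case), d = 1696.
Risk in exposed = 867/1123 = 0.77204; risk in unexposed = 1600/3296 = 0.48544.
RR = 0.77204/0.48544 = 1.59040
AR% = (RR − 1)/RR × 100 = (1.59040 − 1)/1.59040 × 100 = 37.1228%

37.12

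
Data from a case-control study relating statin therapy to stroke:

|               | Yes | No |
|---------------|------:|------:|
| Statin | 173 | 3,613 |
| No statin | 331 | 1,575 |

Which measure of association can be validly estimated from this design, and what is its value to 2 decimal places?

0.23

Cells: a = 173, b = 3613, c = 331, d = 1575.
This is a case-control study: participants were sampled on outcome status, so risks in the source population cannot be estimated directly — relative risk is not valid here. The odds ratio is the appropriate measure.
OR = (a·d)/(b·c) = (173 × 1575) / (3613 × 331) = 272475 / 1195903 = 0.22784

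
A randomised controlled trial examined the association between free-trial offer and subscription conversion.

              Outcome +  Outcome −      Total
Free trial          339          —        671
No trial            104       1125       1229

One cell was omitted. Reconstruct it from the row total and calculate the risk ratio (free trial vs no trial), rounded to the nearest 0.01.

The missing cell is in the exposed row: 671 − 339 = 332.
So a = 339, b = 332, c = 104, d = 1125.
RR = [a/(a+b)] / [c/(c+d)] = (339/671) / (104/1229) = 0.50522/0.08462 = 5.97029

5.97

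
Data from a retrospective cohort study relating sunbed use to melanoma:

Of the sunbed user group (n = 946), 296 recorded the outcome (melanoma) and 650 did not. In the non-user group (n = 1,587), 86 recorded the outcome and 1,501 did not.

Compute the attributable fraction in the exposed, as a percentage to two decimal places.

From the description: a = 296, b = 650, c = 86, d = 1501.
Risk in exposed = 296/946 = 0.31290; risk in unexposed = 86/1587 = 0.05419.
RR = 0.31290/0.05419 = 5.77403
AR% = (RR − 1)/RR × 100 = (5.77403 − 1)/5.77403 × 100 = 82.6811%

82.68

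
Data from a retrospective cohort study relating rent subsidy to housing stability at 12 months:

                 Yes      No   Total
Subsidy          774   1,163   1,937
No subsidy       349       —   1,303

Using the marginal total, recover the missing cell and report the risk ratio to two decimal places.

1.49

The missing cell is in the unexposed row: 1303 − 349 = 954.
So a = 774, b = 1163, c = 349, d = 954.
RR = [a/(a+b)] / [c/(c+d)] = (774/1937) / (349/1303) = 0.39959/0.26784 = 1.49187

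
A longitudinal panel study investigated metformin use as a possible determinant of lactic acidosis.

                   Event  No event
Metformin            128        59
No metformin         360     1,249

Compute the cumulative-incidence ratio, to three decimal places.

Cells: a = 128, b = 59, c = 360, d = 1249.
Risk in exposed = 128/187 = 0.68449; risk in unexposed = 360/1609 = 0.22374.
RR = 0.68449 / 0.22374 = 3.05930
The risk among the exposed is 3.06 times that among the unexposed.

3.059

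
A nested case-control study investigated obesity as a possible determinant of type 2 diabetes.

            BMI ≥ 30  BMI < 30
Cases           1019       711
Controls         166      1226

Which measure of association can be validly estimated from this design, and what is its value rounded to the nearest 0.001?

Reading the table with exposure as columns: a = 1019 (BMI ≥ 30, case), b = 166 (BMI ≥ 30, non-case), c = 711 (BMI < 30, case), d = 1226.
This is a nested case-control study: participants were sampled on outcome status, so risks in the source population cannot be estimated directly — relative risk is not valid here. The odds ratio is the appropriate measure.
OR = (a·d)/(b·c) = (1019 × 1226) / (166 × 711) = 1249294 / 118026 = 10.58491

10.585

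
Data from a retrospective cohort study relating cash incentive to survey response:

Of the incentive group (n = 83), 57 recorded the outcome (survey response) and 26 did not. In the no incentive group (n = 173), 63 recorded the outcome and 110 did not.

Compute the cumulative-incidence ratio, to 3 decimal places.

From the description: a = 57, b = 26, c = 63, d = 110.
Risk in exposed = 57/83 = 0.68675; risk in unexposed = 63/173 = 0.36416.
RR = 0.68675 / 0.36416 = 1.88583
The risk among the exposed is 1.89 times that among the unexposed.

1.886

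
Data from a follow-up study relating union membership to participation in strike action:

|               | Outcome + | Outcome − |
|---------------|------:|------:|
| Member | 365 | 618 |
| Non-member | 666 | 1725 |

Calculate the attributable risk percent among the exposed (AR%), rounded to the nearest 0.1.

Cells: a = 365, b = 618, c = 666, d = 1725.
Risk in exposed = 365/983 = 0.37131; risk in unexposed = 666/2391 = 0.27854.
RR = 0.37131/0.27854 = 1.33304
AR% = (RR − 1)/RR × 100 = (1.33304 − 1)/1.33304 × 100 = 24.9838%

25.0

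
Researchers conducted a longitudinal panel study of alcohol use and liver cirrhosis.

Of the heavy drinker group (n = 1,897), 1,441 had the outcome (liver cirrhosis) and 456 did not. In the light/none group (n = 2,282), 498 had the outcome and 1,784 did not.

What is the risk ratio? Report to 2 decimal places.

From the description: a = 1441, b = 456, c = 498, d = 1784.
Risk in exposed = 1441/1897 = 0.75962; risk in unexposed = 498/2282 = 0.21823.
RR = 0.75962 / 0.21823 = 3.48083
The risk among the exposed is 3.48 times that among the unexposed.

3.48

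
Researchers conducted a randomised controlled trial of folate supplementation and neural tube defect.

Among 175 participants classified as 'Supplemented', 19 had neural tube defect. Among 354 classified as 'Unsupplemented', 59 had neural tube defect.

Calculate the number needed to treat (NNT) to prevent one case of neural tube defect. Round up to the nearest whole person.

Risk in treated group = 19/175 = 0.10857; risk in control = 59/354 = 0.16667.
Absolute risk reduction = 0.16667 − 0.10857 = 0.05810
NNT = 1 / ARR = 1 / 0.05810 = 17.213 → round up → 18

18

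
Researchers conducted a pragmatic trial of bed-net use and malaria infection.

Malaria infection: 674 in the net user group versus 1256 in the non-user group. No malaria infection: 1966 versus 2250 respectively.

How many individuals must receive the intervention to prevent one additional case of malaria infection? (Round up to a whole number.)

Risk in treated group = 674/2640 = 0.25530; risk in control = 1256/3506 = 0.35824.
Absolute risk reduction = 0.35824 − 0.25530 = 0.10294
NNT = 1 / ARR = 1 / 0.10294 = 9.714 → round up → 10

10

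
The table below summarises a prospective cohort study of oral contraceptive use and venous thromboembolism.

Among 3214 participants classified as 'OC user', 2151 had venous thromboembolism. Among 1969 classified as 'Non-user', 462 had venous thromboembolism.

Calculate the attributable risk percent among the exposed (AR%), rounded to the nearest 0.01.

From the description: a = 2151, b = 1063, c = 462, d = 1507.
Risk in exposed = 2151/3214 = 0.66926; risk in unexposed = 462/1969 = 0.23464.
RR = 0.66926/0.23464 = 2.85232
AR% = (RR − 1)/RR × 100 = (2.85232 − 1)/2.85232 × 100 = 64.9408%

64.94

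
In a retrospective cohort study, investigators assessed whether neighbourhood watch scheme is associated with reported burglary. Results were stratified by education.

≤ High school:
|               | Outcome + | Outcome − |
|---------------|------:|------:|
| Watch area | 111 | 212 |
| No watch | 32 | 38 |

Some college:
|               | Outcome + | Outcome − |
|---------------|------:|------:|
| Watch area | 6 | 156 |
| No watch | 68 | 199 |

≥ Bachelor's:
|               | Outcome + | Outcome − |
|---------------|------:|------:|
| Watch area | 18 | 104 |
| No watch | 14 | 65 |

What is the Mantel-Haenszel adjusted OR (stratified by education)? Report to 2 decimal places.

0.39

OR_MH = Σ(aᵢdᵢ/nᵢ) / Σ(bᵢcᵢ/nᵢ), where nᵢ is the stratum total.
Stratum 1 (≤ High school): n = 393; a·d/n = 111·38/393 = 10.7328; b·c/n = 212·32/393 = 17.2621
Stratum 2 (Some college): n = 429; a·d/n = 6·199/429 = 2.7832; b·c/n = 156·68/429 = 24.7273
Stratum 3 (≥ Bachelor's): n = 201; a·d/n = 18·65/201 = 5.8209; b·c/n = 104·14/201 = 7.2438
OR_MH = (10.7328 + 2.7832 + 5.8209) / (17.2621 + 24.7273 + 7.2438) = 19.3369 / 49.2331 = 0.39276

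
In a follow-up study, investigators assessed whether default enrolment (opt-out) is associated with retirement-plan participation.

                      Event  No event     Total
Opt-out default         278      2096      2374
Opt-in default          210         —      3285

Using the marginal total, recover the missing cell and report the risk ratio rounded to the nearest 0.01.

1.83

The missing cell is in the unexposed row: 3285 − 210 = 3075.
So a = 278, b = 2096, c = 210, d = 3075.
RR = [a/(a+b)] / [c/(c+d)] = (278/2374) / (210/3285) = 0.11710/0.06393 = 1.83181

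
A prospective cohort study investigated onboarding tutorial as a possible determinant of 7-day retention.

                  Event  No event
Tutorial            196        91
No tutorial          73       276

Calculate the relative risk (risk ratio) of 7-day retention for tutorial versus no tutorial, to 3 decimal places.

Cells: a = 196, b = 91, c = 73, d = 276.
Risk in exposed = 196/287 = 0.68293; risk in unexposed = 73/349 = 0.20917.
RR = 0.68293 / 0.20917 = 3.26495
The risk among the exposed is 3.26 times that among the unexposed.

3.265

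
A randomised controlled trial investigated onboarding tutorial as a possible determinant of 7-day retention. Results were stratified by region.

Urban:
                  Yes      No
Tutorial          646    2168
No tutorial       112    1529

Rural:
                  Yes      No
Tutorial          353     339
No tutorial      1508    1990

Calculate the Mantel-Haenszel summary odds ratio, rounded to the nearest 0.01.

OR_MH = Σ(aᵢdᵢ/nᵢ) / Σ(bᵢcᵢ/nᵢ), where nᵢ is the stratum total.
Stratum 1 (Urban): n = 4455; a·d/n = 646·1529/4455 = 221.7136; b·c/n = 2168·112/4455 = 54.5042
Stratum 2 (Rural): n = 4190; a·d/n = 353·1990/4190 = 167.6539; b·c/n = 339·1508/4190 = 122.0076
OR_MH = (221.7136 + 167.6539) / (54.5042 + 122.0076) = 389.3675 / 176.5118 = 2.20590

2.21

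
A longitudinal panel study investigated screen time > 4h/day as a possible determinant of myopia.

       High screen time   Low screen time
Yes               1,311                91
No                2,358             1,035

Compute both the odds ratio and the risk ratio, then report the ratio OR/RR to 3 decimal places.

Reading the table with exposure as columns: a = 1311 (High screen time, case), b = 2358 (High screen time, non-case), c = 91 (Low screen time, case), d = 1035.
OR = (1311·1035)/(2358·91) = 1356885/214578 = 6.32350
Risk in exposed = 1311/3669 = 0.35732; risk in unexposed = 91/1126 = 0.08082; RR = 4.42132
OR/RR = 6.32350 / 4.42132 = 1.43023
The outcome is not rare, so the OR lies further from 1 than the RR.

1.430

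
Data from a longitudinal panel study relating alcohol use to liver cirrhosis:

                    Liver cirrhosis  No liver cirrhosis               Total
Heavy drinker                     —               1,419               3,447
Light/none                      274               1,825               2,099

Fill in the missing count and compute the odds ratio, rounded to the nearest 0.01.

9.52

The missing cell is in the exposed row: 3447 − 1419 = 2028.
So a = 2028, b = 1419, c = 274, d = 1825.
OR = (a·d)/(b·c) = (2028 × 1825) / (1419 × 274) = 3701100 / 388806 = 9.51914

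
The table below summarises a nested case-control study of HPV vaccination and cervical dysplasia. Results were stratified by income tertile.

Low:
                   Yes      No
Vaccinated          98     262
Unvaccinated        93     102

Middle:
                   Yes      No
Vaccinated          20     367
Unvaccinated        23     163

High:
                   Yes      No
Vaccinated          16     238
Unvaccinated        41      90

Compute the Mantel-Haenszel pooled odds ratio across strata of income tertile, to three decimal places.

OR_MH = Σ(aᵢdᵢ/nᵢ) / Σ(bᵢcᵢ/nᵢ), where nᵢ is the stratum total.
Stratum 1 (Low): n = 555; a·d/n = 98·102/555 = 18.0108; b·c/n = 262·93/555 = 43.9027
Stratum 2 (Middle): n = 573; a·d/n = 20·163/573 = 5.6894; b·c/n = 367·23/573 = 14.7312
Stratum 3 (High): n = 385; a·d/n = 16·90/385 = 3.7403; b·c/n = 238·41/385 = 25.3455
OR_MH = (18.0108 + 5.6894 + 3.7403) / (43.9027 + 14.7312 + 25.3455) = 27.4404 / 83.9794 = 0.32675

0.327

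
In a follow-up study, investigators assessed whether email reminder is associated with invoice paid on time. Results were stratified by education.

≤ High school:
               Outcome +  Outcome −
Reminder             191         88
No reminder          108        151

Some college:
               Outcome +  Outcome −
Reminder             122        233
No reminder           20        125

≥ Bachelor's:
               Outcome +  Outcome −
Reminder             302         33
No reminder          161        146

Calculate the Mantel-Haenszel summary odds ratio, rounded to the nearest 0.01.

OR_MH = Σ(aᵢdᵢ/nᵢ) / Σ(bᵢcᵢ/nᵢ), where nᵢ is the stratum total.
Stratum 1 (≤ High school): n = 538; a·d/n = 191·151/538 = 53.6078; b·c/n = 88·108/538 = 17.6654
Stratum 2 (Some college): n = 500; a·d/n = 122·125/500 = 30.5000; b·c/n = 233·20/500 = 9.3200
Stratum 3 (≥ Bachelor's): n = 642; a·d/n = 302·146/642 = 68.6791; b·c/n = 33·161/642 = 8.2757
OR_MH = (53.6078 + 30.5000 + 68.6791) / (17.6654 + 9.3200 + 8.2757) = 152.7869 / 35.2611 = 4.33301

4.33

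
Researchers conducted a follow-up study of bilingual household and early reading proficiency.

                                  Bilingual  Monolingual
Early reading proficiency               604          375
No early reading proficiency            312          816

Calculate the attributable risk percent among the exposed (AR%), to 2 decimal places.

52.25

Reading the table with exposure as columns: a = 604 (Bilingual, case), b = 312 (Bilingual, non-case), c = 375 (Monolingual, case), d = 816.
Risk in exposed = 604/916 = 0.65939; risk in unexposed = 375/1191 = 0.31486.
RR = 0.65939/0.31486 = 2.09422
AR% = (RR − 1)/RR × 100 = (2.09422 − 1)/2.09422 × 100 = 52.2495%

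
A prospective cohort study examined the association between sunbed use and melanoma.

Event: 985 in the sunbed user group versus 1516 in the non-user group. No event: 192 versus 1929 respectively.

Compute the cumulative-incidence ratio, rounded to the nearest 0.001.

From the description: a = 985, b = 192, c = 1516, d = 1929.
Risk in exposed = 985/1177 = 0.83687; risk in unexposed = 1516/3445 = 0.44006.
RR = 0.83687 / 0.44006 = 1.90173
The risk among the exposed is 1.90 times that among the unexposed.

1.902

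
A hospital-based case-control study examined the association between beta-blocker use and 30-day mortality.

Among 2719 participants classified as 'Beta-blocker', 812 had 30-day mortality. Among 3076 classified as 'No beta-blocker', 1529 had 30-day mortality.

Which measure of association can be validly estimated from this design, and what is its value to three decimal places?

0.431

From the description: a = 812, b = 1907, c = 1529, d = 1547.
This is a hospital-based case-control study: participants were sampled on outcome status, so risks in the source population cannot be estimated directly — relative risk is not valid here. The odds ratio is the appropriate measure.
OR = (a·d)/(b·c) = (812 × 1547) / (1907 × 1529) = 1256164 / 2915803 = 0.43081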